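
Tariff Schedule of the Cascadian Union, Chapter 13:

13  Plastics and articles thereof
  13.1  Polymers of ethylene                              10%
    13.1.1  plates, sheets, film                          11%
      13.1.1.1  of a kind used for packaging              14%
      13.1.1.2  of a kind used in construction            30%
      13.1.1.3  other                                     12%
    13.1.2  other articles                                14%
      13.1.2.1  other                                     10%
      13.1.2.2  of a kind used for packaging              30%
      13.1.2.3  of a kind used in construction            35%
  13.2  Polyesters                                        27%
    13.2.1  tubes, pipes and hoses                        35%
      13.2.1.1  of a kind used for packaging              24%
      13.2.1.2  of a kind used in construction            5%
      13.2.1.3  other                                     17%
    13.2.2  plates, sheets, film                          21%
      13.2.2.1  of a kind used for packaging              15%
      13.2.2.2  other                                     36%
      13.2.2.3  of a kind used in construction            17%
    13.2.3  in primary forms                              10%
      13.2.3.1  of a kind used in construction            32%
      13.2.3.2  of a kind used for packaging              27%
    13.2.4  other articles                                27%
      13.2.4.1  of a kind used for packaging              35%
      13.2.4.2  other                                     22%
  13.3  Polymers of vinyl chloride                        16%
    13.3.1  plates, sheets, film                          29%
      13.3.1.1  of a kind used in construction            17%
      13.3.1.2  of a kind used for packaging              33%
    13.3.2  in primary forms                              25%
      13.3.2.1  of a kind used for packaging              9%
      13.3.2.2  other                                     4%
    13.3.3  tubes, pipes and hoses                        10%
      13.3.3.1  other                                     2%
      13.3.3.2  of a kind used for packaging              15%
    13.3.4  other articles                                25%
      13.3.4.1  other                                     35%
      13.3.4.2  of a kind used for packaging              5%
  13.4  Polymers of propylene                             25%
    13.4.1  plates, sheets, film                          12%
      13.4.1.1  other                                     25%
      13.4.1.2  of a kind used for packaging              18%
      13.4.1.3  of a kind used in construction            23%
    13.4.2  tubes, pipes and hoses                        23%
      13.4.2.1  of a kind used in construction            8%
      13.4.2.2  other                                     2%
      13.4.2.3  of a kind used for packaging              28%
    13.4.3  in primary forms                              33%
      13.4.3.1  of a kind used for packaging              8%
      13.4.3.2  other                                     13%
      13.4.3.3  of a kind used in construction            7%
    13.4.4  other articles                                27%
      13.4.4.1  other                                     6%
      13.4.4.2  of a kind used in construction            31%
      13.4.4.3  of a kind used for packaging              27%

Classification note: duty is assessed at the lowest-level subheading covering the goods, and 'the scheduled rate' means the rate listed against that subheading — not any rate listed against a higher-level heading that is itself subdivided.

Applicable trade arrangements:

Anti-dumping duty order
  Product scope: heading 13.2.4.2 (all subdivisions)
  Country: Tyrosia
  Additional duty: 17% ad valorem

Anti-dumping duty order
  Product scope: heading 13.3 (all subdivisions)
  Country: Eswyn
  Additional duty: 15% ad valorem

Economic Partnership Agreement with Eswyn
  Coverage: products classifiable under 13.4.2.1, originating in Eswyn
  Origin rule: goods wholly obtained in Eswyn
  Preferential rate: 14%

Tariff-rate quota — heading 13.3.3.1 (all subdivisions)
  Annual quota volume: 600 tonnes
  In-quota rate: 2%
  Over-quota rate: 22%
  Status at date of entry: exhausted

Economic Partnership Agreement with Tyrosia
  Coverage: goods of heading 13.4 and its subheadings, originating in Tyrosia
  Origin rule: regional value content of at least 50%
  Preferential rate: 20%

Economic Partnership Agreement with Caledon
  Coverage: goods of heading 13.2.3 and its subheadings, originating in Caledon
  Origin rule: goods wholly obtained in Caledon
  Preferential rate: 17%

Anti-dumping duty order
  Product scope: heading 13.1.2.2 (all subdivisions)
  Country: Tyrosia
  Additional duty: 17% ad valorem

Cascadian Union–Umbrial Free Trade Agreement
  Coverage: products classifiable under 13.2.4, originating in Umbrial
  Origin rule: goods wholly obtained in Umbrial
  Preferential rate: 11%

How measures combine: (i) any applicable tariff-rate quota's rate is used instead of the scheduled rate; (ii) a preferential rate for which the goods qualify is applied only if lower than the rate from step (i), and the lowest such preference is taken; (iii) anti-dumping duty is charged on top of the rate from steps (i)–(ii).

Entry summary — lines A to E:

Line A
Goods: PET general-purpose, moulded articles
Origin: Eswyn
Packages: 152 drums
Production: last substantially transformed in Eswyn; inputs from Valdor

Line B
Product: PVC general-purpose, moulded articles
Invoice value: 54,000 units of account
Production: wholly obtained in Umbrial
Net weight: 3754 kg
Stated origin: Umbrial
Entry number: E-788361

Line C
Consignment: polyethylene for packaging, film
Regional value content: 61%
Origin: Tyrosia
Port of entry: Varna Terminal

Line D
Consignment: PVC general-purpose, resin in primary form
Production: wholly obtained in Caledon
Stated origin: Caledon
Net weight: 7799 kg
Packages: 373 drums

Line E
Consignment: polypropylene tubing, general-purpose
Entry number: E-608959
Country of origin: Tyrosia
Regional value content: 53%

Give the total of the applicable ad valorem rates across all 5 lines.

77%

Line A: PET → 13.2; moulded articles → 13.2.4; general-purpose → 13.2.4.2. Scheduled 22%. Eswyn agreement on 13.4.2.1: 13.2.4.2 not covered. → 22%.
Line B: PVC → 13.3; moulded articles → 13.3.4; general-purpose → 13.3.4.1. Scheduled 35%. Umbrial agreement on 13.2.4: 13.3.4.1 not covered. → 35%.
Line C: polyethylene → 13.1; film → 13.1.1; for packaging → 13.1.1.1. Scheduled 14%. Tyrosia agreement on 13.4: 13.1.1.1 not covered. → 14%.
Line D: PVC → 13.3; resin in primary form → 13.3.2; general-purpose → 13.3.2.2. Scheduled 4%. Caledon agreement on 13.2.3: 13.3.2.2 not covered. → 4%.
Line E: polypropylene → 13.4; tubing → 13.4.2; general-purpose → 13.4.2.2. Scheduled 2%. Tyrosia agreement on 13.4: RVC ≥ 50% → 20% available; preference 20% not lower than 2% → no reduction. → 2%.
Sum: 22% + 35% + 14% + 4% + 2% = 77%.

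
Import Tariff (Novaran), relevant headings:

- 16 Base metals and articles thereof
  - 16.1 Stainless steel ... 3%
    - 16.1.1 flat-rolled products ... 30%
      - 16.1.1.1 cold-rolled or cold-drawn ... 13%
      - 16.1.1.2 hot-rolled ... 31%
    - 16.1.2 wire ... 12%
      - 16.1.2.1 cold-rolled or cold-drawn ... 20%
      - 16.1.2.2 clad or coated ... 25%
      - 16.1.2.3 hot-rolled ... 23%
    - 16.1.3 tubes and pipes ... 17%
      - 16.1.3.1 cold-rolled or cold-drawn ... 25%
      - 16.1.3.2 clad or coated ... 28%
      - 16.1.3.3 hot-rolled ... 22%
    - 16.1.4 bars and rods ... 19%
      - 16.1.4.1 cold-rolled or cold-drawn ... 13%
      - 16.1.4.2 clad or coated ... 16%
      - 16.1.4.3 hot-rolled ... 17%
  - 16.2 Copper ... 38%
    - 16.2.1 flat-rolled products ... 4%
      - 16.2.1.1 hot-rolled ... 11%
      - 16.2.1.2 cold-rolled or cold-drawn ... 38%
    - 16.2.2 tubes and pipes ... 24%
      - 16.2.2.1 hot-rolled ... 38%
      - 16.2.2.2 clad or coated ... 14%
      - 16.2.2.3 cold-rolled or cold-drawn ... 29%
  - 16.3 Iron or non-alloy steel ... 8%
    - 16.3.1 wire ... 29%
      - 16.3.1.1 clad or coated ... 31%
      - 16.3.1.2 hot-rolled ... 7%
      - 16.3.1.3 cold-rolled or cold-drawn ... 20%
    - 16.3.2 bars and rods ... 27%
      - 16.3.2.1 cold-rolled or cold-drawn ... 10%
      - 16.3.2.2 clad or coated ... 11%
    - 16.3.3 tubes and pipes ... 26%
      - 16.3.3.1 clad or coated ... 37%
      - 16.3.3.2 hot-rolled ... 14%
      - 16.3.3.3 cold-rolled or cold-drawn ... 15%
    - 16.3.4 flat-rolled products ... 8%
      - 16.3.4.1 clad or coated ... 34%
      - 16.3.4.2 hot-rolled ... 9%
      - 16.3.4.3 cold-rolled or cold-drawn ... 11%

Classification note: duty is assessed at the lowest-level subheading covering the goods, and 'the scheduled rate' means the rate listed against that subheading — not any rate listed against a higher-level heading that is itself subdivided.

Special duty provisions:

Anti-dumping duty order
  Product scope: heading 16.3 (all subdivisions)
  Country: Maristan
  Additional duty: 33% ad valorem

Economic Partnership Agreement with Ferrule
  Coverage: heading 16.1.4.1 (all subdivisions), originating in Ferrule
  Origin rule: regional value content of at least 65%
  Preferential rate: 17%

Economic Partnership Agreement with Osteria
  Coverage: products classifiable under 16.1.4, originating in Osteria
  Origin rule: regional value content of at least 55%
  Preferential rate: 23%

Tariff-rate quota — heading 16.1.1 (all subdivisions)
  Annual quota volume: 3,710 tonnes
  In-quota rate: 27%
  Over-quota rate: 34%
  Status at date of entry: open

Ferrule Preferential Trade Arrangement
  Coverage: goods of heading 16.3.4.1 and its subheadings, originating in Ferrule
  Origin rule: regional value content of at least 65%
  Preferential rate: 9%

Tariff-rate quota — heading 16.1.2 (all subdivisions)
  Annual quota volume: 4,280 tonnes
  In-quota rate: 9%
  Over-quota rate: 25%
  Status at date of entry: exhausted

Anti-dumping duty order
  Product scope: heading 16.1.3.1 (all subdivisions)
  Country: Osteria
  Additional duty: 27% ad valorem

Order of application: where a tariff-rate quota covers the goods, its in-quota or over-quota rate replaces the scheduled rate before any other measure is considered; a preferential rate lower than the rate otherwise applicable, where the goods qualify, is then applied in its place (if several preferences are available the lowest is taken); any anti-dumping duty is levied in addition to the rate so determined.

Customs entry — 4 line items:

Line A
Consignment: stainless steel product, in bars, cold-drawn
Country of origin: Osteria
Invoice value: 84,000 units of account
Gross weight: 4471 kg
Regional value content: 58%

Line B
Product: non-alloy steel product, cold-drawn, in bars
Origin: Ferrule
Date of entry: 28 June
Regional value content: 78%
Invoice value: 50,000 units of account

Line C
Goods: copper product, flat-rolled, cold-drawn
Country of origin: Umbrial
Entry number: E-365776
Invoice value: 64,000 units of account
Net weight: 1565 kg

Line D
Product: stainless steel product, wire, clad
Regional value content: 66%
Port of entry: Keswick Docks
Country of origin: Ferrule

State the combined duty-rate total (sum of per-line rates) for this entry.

Line A: stainless steel → 16.1; in bars → 16.1.4; cold-drawn → 16.1.4.1. Scheduled 13%. Osteria agreement on 16.1.4: RVC ≥ 55% → 23% available; preference 23% not lower than 13% → no reduction. → 13%.
Line B: non-alloy steel → 16.3; in bars → 16.3.2; cold-drawn → 16.3.2.1. Scheduled 10%. Ferrule agreement on 16.1.4.1: 16.3.2.1 not covered; Ferrule agreement on 16.3.4.1: 16.3.2.1 not covered. → 10%.
Line C: copper → 16.2; flat-rolled → 16.2.1; cold-drawn → 16.2.1.2. Scheduled 38%. No special measure applies. → 38%.
Line D: stainless steel → 16.1; wire → 16.1.2; clad → 16.1.2.2. Scheduled 25%. quota on 16.1.2 exhausted → over-quota 25%; Ferrule agreement on 16.1.4.1: 16.1.2.2 not covered; Ferrule agreement on 16.3.4.1: 16.1.2.2 not covered. → 25%.
Sum: 13% + 10% + 38% + 25% = 86%.

86%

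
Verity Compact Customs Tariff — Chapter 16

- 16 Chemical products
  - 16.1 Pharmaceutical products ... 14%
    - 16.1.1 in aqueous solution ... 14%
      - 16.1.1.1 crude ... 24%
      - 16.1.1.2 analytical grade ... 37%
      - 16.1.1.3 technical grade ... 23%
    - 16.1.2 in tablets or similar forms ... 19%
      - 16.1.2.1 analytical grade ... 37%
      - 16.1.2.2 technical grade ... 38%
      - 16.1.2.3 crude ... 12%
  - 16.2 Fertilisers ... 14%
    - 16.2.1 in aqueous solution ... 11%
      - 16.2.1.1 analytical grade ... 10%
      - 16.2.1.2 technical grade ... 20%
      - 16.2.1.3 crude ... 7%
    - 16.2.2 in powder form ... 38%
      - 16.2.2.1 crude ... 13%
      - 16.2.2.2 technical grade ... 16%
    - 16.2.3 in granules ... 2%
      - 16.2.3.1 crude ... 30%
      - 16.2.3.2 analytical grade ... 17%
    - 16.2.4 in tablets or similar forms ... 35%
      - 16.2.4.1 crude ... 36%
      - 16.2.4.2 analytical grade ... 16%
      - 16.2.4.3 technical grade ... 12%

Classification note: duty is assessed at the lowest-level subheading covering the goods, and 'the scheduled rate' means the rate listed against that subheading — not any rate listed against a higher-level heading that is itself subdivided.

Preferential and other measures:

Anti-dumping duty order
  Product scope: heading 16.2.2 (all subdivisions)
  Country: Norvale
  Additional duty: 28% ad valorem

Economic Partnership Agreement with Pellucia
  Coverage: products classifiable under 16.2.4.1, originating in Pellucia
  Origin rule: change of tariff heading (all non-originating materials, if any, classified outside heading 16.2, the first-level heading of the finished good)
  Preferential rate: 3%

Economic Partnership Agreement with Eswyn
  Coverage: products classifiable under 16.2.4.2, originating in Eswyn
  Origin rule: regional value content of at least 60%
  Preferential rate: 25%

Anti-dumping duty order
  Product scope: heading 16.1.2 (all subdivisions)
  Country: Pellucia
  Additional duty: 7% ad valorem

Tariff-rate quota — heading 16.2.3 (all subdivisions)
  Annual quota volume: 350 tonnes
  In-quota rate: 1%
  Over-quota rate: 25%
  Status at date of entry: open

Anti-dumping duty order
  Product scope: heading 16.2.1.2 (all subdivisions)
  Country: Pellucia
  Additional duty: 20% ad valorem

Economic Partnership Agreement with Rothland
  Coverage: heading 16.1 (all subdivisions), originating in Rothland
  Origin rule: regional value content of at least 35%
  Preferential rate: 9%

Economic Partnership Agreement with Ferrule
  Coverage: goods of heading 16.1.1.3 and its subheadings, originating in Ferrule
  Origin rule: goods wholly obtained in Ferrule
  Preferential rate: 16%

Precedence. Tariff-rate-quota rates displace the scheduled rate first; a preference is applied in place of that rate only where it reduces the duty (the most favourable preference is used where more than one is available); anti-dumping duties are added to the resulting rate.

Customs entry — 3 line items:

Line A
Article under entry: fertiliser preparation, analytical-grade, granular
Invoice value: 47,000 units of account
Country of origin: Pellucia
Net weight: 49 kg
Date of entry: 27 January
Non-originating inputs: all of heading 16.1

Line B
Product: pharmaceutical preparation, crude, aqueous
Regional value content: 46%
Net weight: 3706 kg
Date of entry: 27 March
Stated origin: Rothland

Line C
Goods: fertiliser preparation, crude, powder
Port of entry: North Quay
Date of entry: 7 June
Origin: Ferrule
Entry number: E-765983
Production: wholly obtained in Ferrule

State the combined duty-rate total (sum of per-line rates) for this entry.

Line A: fertiliser → 16.2; granular → 16.2.3; analytical-grade → 16.2.3.2. Scheduled 17%. quota on 16.2.3 open → in-quota 1%; Pellucia agreement on 16.2.4.1: 16.2.3.2 not covered. → 1%.
Line B: pharmaceutical → 16.1; aqueous → 16.1.1; crude → 16.1.1.1. Scheduled 24%. Rothland agreement on 16.1: RVC ≥ 35% → 9% available; preferential 9%. → 9%.
Line C: fertiliser → 16.2; powder → 16.2.2; crude → 16.2.2.1. Scheduled 13%. Ferrule agreement on 16.1.1.3: 16.2.2.1 not covered. → 13%.
Sum: 1% + 9% + 13% = 23%.

23%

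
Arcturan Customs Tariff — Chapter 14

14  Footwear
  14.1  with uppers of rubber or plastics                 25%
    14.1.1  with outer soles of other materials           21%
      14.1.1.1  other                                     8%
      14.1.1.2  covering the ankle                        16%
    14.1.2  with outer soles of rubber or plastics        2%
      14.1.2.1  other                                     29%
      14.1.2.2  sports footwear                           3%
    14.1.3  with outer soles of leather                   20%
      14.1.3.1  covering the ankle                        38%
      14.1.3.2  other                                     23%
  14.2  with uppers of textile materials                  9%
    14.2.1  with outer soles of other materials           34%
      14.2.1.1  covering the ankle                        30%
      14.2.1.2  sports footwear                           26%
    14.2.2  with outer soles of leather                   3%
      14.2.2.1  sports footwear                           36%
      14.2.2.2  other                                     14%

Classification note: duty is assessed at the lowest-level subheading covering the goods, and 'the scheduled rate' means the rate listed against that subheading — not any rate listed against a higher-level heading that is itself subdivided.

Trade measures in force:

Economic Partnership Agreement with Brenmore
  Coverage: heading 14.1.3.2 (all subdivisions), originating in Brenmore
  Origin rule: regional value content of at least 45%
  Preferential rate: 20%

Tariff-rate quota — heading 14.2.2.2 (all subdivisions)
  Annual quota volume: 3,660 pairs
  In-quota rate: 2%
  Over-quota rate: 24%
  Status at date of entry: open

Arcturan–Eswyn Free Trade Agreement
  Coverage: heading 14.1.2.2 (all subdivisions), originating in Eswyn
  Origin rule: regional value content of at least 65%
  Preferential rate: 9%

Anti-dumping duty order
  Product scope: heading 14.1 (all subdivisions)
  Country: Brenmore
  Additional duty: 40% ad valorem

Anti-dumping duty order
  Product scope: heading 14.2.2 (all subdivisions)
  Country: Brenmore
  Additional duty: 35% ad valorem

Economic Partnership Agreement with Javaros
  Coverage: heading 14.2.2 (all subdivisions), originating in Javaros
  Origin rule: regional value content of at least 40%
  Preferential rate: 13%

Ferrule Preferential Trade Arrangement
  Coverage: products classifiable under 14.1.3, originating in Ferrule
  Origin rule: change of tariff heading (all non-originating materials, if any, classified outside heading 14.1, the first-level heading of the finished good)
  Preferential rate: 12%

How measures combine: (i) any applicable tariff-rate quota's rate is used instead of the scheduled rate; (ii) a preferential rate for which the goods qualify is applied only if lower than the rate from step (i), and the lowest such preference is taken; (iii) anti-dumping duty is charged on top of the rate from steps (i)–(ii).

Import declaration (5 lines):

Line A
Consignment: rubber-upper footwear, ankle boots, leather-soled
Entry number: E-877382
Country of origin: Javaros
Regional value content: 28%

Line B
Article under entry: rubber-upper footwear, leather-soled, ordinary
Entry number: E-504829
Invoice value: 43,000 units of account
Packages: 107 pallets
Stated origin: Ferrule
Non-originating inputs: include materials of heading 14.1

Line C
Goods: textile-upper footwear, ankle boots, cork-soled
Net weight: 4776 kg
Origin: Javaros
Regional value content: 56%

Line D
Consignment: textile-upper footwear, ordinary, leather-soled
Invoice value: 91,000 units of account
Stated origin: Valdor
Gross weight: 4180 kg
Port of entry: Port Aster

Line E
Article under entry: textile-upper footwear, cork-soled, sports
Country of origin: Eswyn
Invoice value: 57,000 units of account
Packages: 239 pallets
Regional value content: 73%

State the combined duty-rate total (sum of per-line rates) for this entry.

119%

Line A: rubber-upper → 14.1; leather-soled → 14.1.3; ankle boots → 14.1.3.1. Scheduled 38%. Javaros agreement on 14.2.2: 14.1.3.1 not covered. → 38%.
Line B: rubber-upper → 14.1; leather-soled → 14.1.3; ordinary → 14.1.3.2. Scheduled 23%. Ferrule agreement on 14.1.3: CTH not met. → 23%.
Line C: textile-upper → 14.2; cork-soled → 14.2.1; ankle boots → 14.2.1.1. Scheduled 30%. Javaros agreement on 14.2.2: 14.2.1.1 not covered. → 30%.
Line D: textile-upper → 14.2; leather-soled → 14.2.2; ordinary → 14.2.2.2. Scheduled 14%. quota on 14.2.2.2 open → in-quota 2%. → 2%.
Line E: textile-upper → 14.2; cork-soled → 14.2.1; sports → 14.2.1.2. Scheduled 26%. Eswyn agreement on 14.1.2.2: 14.2.1.2 not covered. → 26%.
Sum: 38% + 23% + 30% + 2% + 26% = 119%.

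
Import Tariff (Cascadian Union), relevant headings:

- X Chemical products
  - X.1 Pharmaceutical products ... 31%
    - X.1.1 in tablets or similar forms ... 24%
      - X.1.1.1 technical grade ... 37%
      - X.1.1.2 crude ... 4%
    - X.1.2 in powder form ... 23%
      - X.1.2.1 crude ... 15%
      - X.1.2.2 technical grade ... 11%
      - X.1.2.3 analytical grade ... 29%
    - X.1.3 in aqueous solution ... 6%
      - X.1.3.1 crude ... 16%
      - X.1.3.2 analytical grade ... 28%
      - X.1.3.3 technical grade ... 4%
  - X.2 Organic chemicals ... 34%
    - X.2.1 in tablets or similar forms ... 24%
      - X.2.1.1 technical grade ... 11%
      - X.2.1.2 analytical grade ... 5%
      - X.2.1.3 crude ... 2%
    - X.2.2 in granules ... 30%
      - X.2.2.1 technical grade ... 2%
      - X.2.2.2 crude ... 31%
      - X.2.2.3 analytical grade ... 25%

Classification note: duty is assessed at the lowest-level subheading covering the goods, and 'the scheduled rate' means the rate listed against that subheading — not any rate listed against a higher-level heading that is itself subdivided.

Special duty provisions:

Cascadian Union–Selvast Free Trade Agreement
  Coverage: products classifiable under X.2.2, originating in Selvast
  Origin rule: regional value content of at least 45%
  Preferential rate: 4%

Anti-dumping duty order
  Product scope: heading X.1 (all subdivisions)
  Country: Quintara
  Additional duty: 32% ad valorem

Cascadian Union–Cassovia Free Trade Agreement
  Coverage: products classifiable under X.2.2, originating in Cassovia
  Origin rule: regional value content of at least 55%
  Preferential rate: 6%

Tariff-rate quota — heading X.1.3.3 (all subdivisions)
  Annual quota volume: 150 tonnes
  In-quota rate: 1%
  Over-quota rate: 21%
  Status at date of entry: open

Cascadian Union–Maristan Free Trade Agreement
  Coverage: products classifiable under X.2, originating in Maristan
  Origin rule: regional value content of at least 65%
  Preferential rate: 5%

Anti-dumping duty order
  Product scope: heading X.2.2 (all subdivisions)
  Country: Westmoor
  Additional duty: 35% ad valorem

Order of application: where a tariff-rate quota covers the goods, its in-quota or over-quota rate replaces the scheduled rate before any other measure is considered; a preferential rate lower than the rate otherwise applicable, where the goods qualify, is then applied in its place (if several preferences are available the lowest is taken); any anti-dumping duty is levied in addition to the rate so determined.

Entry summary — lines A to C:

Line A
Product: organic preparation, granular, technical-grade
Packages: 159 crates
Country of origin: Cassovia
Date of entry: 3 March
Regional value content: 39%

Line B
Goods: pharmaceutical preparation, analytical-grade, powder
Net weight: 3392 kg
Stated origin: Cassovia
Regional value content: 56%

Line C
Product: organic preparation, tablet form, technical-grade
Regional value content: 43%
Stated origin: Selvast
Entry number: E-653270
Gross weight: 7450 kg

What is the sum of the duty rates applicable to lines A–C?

Line A: organic → X.2; granular → X.2.2; technical-grade → X.2.2.1. Scheduled 2%. Cassovia agreement on X.2.2: RVC < 55%. → 2%.
Line B: pharmaceutical → X.1; powder → X.1.2; analytical-grade → X.1.2.3. Scheduled 29%. Cassovia agreement on X.2.2: X.1.2.3 not covered. → 29%.
Line C: organic → X.2; tablet form → X.2.1; technical-grade → X.2.1.1. Scheduled 11%. Selvast agreement on X.2.2: X.2.1.1 not covered. → 11%.
Sum: 2% + 29% + 11% = 42%.

42%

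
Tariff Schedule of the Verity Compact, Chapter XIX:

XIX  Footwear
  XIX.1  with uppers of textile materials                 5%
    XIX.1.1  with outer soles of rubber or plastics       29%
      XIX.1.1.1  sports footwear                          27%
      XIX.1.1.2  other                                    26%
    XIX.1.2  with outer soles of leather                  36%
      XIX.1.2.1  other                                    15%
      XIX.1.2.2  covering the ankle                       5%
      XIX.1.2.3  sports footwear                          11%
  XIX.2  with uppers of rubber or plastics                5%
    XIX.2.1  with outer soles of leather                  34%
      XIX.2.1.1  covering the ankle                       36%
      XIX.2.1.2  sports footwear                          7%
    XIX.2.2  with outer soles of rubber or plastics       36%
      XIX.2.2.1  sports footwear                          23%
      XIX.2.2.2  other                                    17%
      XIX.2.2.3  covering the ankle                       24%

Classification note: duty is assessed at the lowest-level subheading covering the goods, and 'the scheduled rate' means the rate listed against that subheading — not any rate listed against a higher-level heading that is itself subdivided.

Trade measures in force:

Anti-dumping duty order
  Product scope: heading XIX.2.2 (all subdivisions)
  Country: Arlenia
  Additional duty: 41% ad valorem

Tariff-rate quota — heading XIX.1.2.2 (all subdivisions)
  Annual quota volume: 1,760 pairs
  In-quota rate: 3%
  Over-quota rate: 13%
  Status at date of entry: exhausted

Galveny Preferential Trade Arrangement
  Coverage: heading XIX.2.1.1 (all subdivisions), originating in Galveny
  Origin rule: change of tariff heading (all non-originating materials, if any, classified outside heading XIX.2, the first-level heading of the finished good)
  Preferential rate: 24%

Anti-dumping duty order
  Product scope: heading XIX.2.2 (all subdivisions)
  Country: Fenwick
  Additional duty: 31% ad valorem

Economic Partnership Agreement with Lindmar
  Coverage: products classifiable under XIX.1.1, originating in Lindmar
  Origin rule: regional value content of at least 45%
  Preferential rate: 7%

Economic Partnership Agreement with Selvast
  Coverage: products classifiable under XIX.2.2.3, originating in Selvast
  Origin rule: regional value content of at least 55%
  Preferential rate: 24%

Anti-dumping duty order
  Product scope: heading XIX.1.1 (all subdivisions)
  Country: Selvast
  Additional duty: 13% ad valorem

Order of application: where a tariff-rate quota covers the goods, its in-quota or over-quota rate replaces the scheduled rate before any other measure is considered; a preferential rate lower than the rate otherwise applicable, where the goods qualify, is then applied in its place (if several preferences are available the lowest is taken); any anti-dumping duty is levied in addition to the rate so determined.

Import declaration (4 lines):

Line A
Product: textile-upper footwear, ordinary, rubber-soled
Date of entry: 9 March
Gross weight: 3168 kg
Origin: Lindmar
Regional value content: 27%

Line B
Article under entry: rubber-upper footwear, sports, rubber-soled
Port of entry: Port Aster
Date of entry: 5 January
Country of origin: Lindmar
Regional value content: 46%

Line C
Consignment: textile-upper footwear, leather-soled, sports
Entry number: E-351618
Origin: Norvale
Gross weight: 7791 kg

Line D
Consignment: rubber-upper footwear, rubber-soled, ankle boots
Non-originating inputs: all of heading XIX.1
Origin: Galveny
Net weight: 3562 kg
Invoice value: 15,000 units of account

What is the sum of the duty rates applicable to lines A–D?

84%

Line A: textile-upper → XIX.1; rubber-soled → XIX.1.1; ordinary → XIX.1.1.2. Scheduled 26%. Lindmar agreement on XIX.1.1: RVC < 45%. → 26%.
Line B: rubber-upper → XIX.2; rubber-soled → XIX.2.2; sports → XIX.2.2.1. Scheduled 23%. Lindmar agreement on XIX.1.1: XIX.2.2.1 not covered. → 23%.
Line C: textile-upper → XIX.1; leather-soled → XIX.1.2; sports → XIX.1.2.3. Scheduled 11%. No special measure applies. → 11%.
Line D: rubber-upper → XIX.2; rubber-soled → XIX.2.2; ankle boots → XIX.2.2.3. Scheduled 24%. Galveny agreement on XIX.2.1.1: XIX.2.2.3 not covered. → 24%.
Sum: 26% + 23% + 11% + 24% = 84%.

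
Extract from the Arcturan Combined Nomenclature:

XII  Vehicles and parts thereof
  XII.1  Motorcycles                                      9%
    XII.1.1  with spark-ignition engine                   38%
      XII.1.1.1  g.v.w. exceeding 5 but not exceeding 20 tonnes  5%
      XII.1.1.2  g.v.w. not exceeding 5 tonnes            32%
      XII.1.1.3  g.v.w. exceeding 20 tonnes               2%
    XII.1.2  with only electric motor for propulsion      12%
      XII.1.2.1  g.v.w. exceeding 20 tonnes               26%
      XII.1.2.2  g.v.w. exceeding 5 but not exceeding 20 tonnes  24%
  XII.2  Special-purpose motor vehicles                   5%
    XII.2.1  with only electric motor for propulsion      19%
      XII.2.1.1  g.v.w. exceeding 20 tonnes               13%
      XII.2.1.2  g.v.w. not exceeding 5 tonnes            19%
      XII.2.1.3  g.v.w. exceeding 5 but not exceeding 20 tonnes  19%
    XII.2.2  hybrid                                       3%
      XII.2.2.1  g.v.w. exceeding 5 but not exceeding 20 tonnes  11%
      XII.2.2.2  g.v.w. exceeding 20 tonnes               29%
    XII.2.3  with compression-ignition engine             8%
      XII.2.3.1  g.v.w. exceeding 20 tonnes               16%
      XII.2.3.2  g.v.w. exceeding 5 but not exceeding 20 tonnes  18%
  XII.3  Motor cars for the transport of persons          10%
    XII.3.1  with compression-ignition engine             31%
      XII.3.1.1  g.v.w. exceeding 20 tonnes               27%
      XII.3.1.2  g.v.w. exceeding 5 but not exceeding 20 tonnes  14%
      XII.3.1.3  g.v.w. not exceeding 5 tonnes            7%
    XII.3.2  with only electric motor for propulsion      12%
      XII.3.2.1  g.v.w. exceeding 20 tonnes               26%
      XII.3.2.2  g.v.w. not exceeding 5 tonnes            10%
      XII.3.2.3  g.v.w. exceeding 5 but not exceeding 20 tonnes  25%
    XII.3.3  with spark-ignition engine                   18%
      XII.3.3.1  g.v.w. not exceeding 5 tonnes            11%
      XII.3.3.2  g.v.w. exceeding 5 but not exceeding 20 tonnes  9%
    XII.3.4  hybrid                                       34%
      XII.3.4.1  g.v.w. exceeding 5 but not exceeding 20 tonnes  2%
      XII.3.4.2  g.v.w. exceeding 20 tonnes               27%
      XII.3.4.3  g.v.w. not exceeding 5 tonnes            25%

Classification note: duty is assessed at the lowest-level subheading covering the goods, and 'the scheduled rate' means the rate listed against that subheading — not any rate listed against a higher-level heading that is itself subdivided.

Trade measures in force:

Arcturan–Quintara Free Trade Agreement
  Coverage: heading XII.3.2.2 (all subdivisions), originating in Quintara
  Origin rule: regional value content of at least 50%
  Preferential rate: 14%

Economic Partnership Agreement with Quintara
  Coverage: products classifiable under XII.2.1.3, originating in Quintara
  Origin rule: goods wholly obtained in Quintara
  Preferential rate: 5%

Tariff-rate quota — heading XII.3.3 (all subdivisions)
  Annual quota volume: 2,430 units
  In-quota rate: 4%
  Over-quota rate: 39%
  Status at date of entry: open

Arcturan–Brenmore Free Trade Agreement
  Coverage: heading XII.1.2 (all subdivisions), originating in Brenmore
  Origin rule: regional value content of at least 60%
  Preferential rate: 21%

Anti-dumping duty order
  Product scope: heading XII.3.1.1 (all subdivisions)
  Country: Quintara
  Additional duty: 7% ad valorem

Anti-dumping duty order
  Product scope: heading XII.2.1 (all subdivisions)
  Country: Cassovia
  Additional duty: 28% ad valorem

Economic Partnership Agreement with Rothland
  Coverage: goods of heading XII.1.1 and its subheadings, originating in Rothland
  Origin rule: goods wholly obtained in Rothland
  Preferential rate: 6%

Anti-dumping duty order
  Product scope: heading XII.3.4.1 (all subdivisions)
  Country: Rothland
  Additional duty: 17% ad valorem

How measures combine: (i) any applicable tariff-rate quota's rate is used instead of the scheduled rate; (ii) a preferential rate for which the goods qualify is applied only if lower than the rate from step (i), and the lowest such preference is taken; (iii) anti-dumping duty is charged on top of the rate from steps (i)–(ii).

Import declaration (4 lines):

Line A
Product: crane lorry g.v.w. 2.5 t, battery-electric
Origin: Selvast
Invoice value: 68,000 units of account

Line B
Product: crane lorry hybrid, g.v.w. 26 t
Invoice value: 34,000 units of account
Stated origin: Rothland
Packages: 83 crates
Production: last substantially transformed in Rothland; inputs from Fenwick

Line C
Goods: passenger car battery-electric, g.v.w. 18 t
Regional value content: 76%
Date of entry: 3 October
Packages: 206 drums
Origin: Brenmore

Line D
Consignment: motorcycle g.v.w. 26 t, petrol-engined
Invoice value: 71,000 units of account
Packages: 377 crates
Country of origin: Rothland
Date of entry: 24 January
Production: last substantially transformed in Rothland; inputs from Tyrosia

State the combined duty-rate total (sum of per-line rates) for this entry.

75%

Line A: crane lorry → XII.2; battery-electric → XII.2.1; g.v.w. 2.5 t → XII.2.1.2. Scheduled 19%. No special measure applies. → 19%.
Line B: crane lorry → XII.2; hybrid → XII.2.2; g.v.w. 26 t → XII.2.2.2. Scheduled 29%. Rothland agreement on XII.1.1: XII.2.2.2 not covered. → 29%.
Line C: passenger car → XII.3; battery-electric → XII.3.2; g.v.w. 18 t → XII.3.2.3. Scheduled 25%. Brenmore agreement on XII.1.2: XII.3.2.3 not covered. → 25%.
Line D: motorcycle → XII.1; petrol-engined → XII.1.1; g.v.w. 26 t → XII.1.1.3. Scheduled 2%. Rothland agreement on XII.1.1: not wholly obtained. → 2%.
Sum: 19% + 29% + 25% + 2% = 75%.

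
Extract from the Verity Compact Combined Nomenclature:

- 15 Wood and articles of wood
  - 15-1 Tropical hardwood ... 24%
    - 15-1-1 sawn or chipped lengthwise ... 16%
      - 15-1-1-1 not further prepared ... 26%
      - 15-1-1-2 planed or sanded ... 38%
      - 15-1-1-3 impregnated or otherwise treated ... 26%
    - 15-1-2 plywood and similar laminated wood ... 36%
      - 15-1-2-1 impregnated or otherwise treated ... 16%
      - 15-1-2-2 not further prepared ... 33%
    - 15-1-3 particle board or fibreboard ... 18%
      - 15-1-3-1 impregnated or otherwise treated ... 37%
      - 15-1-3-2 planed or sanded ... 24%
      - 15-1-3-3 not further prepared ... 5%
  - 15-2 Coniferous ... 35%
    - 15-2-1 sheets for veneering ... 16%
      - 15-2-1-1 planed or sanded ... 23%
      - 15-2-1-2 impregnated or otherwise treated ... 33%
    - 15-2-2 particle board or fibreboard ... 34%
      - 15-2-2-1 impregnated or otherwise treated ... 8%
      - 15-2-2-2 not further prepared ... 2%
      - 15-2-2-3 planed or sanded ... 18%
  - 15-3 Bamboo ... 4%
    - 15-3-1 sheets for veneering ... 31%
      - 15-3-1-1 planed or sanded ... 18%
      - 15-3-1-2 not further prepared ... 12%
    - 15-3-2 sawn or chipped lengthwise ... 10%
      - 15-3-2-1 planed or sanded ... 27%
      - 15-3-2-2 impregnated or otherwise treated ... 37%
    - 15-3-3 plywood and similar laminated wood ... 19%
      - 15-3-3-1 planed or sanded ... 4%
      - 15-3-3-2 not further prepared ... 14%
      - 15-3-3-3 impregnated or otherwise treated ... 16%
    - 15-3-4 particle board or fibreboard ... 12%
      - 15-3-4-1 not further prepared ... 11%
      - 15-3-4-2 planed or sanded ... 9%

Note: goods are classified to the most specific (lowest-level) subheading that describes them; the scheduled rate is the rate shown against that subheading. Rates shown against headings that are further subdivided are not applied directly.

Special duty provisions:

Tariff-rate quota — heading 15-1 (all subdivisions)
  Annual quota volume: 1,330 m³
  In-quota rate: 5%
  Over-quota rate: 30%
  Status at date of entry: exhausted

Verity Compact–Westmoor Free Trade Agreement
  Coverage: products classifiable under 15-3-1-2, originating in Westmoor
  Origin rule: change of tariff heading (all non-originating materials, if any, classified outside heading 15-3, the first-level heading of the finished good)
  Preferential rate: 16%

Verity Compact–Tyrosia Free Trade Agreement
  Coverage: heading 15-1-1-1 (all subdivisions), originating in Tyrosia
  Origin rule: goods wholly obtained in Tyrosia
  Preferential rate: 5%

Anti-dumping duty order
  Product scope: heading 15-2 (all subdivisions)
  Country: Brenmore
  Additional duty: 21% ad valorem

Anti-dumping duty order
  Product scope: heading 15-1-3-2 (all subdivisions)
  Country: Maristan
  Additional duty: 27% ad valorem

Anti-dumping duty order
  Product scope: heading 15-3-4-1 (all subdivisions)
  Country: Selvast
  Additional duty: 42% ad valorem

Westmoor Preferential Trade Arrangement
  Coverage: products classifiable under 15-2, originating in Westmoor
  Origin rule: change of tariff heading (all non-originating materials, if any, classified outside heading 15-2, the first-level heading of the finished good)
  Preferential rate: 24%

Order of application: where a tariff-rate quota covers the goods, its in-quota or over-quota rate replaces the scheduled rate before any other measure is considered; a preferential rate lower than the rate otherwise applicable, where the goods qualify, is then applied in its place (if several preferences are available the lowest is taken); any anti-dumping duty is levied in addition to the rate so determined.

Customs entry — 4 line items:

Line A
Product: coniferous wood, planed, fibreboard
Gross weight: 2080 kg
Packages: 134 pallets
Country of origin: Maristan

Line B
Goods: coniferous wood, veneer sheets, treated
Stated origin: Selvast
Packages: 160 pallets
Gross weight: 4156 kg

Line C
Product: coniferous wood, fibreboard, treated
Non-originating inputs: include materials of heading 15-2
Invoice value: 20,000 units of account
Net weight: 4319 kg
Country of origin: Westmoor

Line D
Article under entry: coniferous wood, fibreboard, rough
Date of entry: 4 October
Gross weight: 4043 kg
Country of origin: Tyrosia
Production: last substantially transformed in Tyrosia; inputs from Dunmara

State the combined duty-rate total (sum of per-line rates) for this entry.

61%

Line A: coniferous → 15-2; fibreboard → 15-2-2; planed → 15-2-2-3. Scheduled 18%. No special measure applies. → 18%.
Line B: coniferous → 15-2; veneer sheets → 15-2-1; treated → 15-2-1-2. Scheduled 33%. No special measure applies. → 33%.
Line C: coniferous → 15-2; fibreboard → 15-2-2; treated → 15-2-2-1. Scheduled 8%. Westmoor agreement on 15-3-1-2: 15-2-2-1 not covered; Westmoor agreement on 15-2: CTH not met. → 8%.
Line D: coniferous → 15-2; fibreboard → 15-2-2; rough → 15-2-2-2. Scheduled 2%. Tyrosia agreement on 15-1-1-1: 15-2-2-2 not covered. → 2%.
Sum: 18% + 33% + 8% + 2% = 61%.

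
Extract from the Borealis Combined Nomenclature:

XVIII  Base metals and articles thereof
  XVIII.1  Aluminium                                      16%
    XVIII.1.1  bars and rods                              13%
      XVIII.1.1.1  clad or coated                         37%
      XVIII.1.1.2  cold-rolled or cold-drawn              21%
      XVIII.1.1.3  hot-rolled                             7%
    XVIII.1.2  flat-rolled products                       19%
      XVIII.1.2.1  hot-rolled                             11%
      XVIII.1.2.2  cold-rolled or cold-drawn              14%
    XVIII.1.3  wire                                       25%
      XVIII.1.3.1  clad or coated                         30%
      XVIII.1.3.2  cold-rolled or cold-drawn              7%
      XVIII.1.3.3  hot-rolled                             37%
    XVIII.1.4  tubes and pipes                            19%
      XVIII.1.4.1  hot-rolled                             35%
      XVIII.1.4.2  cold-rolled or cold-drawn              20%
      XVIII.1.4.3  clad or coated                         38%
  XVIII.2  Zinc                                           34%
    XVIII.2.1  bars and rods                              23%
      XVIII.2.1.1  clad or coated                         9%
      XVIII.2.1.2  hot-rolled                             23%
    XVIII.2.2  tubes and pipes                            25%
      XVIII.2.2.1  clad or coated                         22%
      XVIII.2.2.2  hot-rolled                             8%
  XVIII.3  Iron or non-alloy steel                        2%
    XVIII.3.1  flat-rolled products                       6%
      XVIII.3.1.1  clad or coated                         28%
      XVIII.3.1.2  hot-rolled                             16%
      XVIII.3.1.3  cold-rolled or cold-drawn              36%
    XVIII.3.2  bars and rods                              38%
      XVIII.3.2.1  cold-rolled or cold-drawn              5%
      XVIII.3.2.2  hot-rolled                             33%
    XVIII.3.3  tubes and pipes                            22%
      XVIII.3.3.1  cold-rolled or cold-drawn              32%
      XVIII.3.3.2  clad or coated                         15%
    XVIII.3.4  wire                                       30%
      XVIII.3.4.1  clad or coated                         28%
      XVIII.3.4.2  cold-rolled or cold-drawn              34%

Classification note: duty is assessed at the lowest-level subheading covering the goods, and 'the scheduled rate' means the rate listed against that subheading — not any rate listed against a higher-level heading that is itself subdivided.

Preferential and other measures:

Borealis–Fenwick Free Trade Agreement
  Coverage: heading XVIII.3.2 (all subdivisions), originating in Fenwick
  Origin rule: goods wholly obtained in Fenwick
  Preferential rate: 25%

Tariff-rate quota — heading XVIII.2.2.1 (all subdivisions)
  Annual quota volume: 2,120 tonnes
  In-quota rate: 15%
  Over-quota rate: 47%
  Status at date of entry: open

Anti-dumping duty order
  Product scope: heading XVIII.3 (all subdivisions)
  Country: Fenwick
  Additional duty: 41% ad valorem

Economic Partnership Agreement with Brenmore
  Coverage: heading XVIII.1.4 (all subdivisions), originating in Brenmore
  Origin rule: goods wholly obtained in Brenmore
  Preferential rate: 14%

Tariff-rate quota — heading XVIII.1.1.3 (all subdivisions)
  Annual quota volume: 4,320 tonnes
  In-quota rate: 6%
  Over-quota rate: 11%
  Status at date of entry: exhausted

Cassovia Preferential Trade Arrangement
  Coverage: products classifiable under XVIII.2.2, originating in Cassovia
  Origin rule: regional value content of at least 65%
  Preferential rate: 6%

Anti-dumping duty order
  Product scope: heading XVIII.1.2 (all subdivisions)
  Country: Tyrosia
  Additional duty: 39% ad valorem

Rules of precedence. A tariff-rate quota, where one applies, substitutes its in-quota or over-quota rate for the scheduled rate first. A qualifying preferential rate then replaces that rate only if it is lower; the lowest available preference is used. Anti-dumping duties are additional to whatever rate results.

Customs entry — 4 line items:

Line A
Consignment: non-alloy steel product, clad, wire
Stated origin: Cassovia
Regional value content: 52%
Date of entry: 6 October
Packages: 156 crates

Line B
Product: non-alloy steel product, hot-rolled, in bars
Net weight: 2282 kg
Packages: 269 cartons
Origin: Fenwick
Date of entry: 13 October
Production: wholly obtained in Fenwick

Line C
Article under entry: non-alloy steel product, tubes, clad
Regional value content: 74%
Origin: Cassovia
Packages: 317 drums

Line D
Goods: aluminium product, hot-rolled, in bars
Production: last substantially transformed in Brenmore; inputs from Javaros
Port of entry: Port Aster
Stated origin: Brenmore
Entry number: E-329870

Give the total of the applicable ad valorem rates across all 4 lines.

120%

Line A: non-alloy steel → XVIII.3; wire → XVIII.3.4; clad → XVIII.3.4.1. Scheduled 28%. Cassovia agreement on XVIII.2.2: XVIII.3.4.1 not covered. → 28%.
Line B: non-alloy steel → XVIII.3; in bars → XVIII.3.2; hot-rolled → XVIII.3.2.2. Scheduled 33%. Fenwick agreement on XVIII.3.2: wholly obtained → 25% available; preferential 25%; anti-dumping (Fenwick, XVIII.3): +41%; total 25% + 41% = 66%. → 66%.
Line C: non-alloy steel → XVIII.3; tubes → XVIII.3.3; clad → XVIII.3.3.2. Scheduled 15%. Cassovia agreement on XVIII.2.2: XVIII.3.3.2 not covered. → 15%.
Line D: aluminium → XVIII.1; in bars → XVIII.1.1; hot-rolled → XVIII.1.1.3. Scheduled 7%. quota on XVIII.1.1.3 exhausted → over-quota 11%; Brenmore agreement on XVIII.1.4: XVIII.1.1.3 not covered. → 11%.
Sum: 28% + 66% + 15% + 11% = 120%.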